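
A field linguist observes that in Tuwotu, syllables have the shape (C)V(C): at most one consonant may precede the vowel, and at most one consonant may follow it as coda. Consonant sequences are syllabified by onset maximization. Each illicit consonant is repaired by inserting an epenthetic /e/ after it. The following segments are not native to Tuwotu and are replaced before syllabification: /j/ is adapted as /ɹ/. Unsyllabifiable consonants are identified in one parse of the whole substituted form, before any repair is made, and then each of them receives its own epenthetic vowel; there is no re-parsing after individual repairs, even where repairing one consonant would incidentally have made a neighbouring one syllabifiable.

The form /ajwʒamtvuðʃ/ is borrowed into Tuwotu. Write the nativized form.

Substitution: /j/ → /ɹ/, giving /aɹwʒamtvuðʃ/.
Under (C)V(C), the unsyllabifiable consonants are /w/, /t/, /ʃ/ (at most one coda consonant is licensed; onsets are limited to one consonant).
Each unlicensed consonant becomes the onset of a new syllable: /w/ → /we/, /t/ → /te/, /ʃ/ → /ʃe/.

aɹweʒamtevuðʃe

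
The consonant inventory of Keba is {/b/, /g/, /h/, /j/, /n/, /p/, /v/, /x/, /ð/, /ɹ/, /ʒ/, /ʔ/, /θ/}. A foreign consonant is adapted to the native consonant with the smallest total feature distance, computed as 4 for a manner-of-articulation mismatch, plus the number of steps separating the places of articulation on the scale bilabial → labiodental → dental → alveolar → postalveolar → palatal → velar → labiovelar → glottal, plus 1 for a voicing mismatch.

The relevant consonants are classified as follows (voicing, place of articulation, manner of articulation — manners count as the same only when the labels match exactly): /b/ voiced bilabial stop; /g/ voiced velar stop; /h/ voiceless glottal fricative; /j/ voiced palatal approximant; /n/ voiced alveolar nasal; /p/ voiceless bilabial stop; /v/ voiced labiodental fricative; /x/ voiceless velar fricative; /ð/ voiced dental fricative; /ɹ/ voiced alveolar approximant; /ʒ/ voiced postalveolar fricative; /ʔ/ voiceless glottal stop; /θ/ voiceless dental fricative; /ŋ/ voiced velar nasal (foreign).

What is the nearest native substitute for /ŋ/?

/n/ is closest: same manner (nasal), place distance 3 (velar→alveolar), same voicing; total 3. Next closest is /g/ at distance 4.

n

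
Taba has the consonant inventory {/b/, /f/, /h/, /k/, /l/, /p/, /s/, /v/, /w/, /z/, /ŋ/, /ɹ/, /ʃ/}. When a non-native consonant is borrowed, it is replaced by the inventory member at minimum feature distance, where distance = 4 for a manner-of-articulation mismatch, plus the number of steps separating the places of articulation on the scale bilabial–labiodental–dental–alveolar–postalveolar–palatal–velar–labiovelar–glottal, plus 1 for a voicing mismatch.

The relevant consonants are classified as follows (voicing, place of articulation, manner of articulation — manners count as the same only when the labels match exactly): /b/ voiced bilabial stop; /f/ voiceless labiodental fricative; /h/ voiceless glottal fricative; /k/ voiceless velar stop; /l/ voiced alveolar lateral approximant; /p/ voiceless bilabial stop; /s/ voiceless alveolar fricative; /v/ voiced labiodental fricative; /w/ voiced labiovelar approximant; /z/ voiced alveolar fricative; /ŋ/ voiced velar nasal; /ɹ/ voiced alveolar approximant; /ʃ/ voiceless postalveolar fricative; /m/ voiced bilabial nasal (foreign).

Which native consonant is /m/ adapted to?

b

/b/ is closest: manner differs (nasal→stop, +4), place distance 0 (bilabial→bilabial), same voicing; total 4. Next closest is /p/ at distance 5.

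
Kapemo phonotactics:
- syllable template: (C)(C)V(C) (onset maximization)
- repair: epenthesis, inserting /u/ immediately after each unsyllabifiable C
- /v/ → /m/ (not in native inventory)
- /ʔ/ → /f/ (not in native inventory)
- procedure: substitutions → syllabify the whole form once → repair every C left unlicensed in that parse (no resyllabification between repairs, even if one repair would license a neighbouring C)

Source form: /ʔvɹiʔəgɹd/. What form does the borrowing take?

fumɹifəgɹudu

Substitution: /ʔ/ → /f/, /v/ → /m/, giving /fmɹifəgɹd/.
Under (C)(C)V(C), the unsyllabifiable consonants are /f/, /ɹ/, /d/ (at most one coda consonant is licensed; onsets may contain at most 2 consonants).
Epenthesis after each stranded consonant: /f/ → /fu/, /ɹ/ → /ɹu/, /d/ → /du/.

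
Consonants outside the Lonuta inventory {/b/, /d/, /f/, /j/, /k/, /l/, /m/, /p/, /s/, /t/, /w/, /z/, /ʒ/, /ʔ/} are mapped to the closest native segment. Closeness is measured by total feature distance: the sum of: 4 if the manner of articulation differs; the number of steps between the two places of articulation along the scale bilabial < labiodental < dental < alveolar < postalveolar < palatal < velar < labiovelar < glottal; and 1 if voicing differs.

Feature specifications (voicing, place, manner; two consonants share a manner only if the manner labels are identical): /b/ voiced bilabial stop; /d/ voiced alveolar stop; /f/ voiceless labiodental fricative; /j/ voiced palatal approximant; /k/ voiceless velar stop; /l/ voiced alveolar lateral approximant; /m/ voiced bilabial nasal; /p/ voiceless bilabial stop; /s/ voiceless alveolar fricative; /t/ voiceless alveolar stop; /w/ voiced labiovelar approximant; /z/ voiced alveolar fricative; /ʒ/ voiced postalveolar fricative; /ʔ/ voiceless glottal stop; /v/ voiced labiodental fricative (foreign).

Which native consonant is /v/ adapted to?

f

/f/ is closest: same manner (fricative), place distance 0 (labiodental→labiodental), voicing differs (+1); total 1. Next closest is /z/ at distance 2.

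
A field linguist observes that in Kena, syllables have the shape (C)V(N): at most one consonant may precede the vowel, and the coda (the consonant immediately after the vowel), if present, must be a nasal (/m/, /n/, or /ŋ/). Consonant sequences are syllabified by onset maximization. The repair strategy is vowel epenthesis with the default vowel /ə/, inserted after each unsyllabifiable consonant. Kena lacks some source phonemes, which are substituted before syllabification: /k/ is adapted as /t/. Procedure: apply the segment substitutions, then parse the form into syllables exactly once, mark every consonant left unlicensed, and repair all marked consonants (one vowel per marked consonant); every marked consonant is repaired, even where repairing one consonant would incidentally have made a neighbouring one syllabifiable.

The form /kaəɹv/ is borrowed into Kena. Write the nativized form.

Substitution: /k/ → /t/, giving /taəɹv/.
Syllabifying with onset maximization leaves /ɹ/, /v/ stranded (only a nasal (/m/, /n/, or /ŋ/) is licensed in coda position; onsets are limited to one consonant).
Epenthesis after each stranded consonant: /ɹ/ → /ɹə/, /v/ → /və/.

taəɹəvə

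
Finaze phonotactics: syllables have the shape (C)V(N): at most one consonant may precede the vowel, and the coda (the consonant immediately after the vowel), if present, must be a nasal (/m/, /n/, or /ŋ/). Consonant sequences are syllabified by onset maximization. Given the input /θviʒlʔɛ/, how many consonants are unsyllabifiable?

3

The consonants /θ/, /ʒ/, /l/ cannot be parsed into a legal (C)V(N) syllable (only a nasal (/m/, /n/, or /ŋ/) is licensed in coda position; onsets are limited to one consonant).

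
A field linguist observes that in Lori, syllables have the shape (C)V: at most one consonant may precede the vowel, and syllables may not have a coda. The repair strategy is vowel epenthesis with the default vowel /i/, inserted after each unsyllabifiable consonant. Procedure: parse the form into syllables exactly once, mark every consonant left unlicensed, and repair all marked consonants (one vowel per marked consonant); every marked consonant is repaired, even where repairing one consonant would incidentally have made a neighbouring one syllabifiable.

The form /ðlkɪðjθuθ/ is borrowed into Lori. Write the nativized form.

ðilikɪðijiθuθi

Under (C)V, the unsyllabifiable consonants are /ð/, /l/, /ð/, /j/, /θ/ (no codas are permitted; onsets are limited to one consonant).
Inserting the epenthetic vowel yields /ð/ → /ði/, /l/ → /li/, /ð/ → /ði/, /j/ → /ji/, /θ/ → /θi/.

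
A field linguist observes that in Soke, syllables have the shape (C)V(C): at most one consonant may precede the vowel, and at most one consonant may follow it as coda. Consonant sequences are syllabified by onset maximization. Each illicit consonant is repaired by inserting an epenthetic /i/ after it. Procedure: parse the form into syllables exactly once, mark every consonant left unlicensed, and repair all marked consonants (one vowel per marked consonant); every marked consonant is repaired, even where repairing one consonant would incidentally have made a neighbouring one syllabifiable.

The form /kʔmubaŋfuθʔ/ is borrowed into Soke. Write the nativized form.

Under (C)V(C), the unsyllabifiable consonants are /k/, /ʔ/, /ʔ/ (at most one coda consonant is licensed; onsets are limited to one consonant).
Epenthesis after each stranded consonant: /k/ → /ki/, /ʔ/ → /ʔi/, /ʔ/ → /ʔi/.

kiʔimubaŋfuθʔi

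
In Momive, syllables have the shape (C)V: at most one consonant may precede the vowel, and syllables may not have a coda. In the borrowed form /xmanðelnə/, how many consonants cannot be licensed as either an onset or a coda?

The consonants /x/, /n/, /l/ cannot be parsed into a legal (C)V syllable (no codas are permitted; onsets are limited to one consonant).

3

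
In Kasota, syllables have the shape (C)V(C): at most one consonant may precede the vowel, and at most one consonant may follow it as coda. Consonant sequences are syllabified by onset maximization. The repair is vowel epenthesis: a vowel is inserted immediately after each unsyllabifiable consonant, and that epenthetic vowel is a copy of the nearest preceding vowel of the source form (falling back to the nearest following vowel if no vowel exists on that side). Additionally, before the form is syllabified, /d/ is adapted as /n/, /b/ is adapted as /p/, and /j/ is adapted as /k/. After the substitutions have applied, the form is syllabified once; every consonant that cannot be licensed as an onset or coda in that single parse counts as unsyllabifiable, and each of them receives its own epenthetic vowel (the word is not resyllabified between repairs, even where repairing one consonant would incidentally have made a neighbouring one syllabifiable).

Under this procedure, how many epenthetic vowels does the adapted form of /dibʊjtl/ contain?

2

After substitution the input is /nipʊktl/.
The unsyllabifiable consonants are /t/, /l/; each receives one epenthetic vowel.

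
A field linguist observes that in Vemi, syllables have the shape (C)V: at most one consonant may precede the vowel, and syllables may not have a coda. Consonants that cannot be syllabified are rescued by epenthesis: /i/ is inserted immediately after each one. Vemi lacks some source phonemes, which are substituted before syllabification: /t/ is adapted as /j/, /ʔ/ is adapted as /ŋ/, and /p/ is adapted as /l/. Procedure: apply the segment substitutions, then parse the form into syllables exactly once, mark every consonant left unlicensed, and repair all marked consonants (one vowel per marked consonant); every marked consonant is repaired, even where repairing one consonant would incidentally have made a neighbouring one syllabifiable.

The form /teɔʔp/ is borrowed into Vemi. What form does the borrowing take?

jeɔŋili

Substitution: /t/ → /j/, /ʔ/ → /ŋ/, /p/ → /l/, giving /jeɔŋl/.
Under (C)V, the unsyllabifiable consonants are /ŋ/, /l/ (no codas are permitted; onsets are limited to one consonant).
Inserting the epenthetic vowel yields /ŋ/ → /ŋi/, /l/ → /li/.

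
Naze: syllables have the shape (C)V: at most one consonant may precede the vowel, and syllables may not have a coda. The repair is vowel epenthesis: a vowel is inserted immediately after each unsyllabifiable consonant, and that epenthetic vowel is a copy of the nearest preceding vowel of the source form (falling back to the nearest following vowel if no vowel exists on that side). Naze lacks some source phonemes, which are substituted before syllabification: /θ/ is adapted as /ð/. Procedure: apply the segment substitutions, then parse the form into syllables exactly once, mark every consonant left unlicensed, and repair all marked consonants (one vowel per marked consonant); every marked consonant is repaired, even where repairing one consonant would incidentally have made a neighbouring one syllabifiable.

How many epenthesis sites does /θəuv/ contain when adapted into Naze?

1

After substitution the input is /ðəuv/.
The unsyllabifiable consonants are /v/; each receives one epenthetic vowel.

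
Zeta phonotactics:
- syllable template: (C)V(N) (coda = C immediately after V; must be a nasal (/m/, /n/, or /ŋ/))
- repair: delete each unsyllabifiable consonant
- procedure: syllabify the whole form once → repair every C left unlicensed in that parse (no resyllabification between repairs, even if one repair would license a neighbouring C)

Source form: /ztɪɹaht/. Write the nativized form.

tɪɹa

Under (C)V(N), the unsyllabifiable consonants are /z/, /h/, /t/ (only a nasal (/m/, /n/, or /ŋ/) is licensed in coda position; onsets are limited to one consonant).
Each unlicensed consonant is deleted: /z/, /h/, /t/.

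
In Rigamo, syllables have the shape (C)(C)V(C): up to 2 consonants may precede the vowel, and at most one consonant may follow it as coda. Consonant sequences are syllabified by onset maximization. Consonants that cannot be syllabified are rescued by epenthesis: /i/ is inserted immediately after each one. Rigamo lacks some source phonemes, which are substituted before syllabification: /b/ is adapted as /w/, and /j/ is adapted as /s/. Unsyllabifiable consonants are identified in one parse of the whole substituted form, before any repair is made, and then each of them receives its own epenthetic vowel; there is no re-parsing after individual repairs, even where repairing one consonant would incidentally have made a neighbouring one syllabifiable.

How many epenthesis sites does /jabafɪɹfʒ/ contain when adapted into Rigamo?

After substitution the input is /sawafɪɹfʒ/.
The unsyllabifiable consonants are /f/, /ʒ/; each receives one epenthetic vowel.

2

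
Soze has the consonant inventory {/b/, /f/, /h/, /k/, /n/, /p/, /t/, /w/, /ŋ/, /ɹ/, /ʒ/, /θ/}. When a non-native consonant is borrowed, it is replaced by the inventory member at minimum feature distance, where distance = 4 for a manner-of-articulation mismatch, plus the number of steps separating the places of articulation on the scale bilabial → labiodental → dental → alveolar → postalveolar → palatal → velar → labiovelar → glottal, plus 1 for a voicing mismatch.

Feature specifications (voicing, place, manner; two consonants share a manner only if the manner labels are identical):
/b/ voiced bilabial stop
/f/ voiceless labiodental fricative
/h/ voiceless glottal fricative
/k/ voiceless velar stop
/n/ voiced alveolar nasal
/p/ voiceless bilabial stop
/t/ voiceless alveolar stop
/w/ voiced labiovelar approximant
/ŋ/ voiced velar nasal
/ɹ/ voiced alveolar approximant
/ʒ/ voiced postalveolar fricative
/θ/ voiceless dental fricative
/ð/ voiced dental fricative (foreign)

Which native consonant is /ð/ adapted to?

θ

/θ/ is closest: same manner (fricative), place distance 0 (dental→dental), voicing differs (+1); total 1. Next closest is /f/ at distance 2.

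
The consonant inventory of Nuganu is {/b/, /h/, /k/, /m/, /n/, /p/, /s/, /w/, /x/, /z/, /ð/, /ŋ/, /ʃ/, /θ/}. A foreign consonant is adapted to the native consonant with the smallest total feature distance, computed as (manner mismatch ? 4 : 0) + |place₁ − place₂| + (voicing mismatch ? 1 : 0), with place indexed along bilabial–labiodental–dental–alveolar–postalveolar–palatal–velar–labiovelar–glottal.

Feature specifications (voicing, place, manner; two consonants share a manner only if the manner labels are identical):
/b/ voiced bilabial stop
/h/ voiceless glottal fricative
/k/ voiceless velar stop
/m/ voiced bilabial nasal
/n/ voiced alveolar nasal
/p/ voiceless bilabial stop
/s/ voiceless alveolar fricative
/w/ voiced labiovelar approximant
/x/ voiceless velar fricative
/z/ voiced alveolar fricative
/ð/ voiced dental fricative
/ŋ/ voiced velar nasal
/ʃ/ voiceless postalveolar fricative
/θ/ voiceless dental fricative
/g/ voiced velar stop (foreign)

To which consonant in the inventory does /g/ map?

k

/k/ is closest: same manner (stop), place distance 0 (velar→velar), voicing differs (+1); total 1. Next closest is /ŋ/ at distance 4.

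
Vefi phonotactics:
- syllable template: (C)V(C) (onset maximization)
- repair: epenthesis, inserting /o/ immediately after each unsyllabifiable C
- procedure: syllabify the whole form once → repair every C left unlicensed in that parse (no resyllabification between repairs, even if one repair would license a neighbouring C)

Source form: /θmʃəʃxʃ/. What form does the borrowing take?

Syllabifying with onset maximization leaves /θ/, /m/, /x/, /ʃ/ stranded (at most one coda consonant is licensed; onsets are limited to one consonant).
Epenthesis after each stranded consonant: /θ/ → /θo/, /m/ → /mo/, /x/ → /xo/, /ʃ/ → /ʃo/.

θomoʃəʃxoʃo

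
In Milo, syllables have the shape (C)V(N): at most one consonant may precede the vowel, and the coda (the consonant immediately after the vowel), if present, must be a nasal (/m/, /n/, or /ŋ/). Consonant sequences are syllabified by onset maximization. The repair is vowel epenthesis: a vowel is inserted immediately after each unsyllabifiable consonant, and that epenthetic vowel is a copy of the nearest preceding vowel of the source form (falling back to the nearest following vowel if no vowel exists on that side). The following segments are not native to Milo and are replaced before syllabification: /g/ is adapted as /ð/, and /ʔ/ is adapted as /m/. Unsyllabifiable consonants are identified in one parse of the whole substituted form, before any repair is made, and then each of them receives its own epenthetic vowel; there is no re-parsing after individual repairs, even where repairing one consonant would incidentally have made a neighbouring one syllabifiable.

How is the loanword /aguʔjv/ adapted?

aðumjuvu

Substitution: /g/ → /ð/, /ʔ/ → /m/, giving /aðumjv/.
Under (C)V(N), the unsyllabifiable consonants are /j/, /v/ (only a nasal (/m/, /n/, or /ŋ/) is licensed in coda position; onsets are limited to one consonant).
Each unlicensed consonant becomes the onset of a new syllable: /j/ → /ju/, /v/ → /vu/.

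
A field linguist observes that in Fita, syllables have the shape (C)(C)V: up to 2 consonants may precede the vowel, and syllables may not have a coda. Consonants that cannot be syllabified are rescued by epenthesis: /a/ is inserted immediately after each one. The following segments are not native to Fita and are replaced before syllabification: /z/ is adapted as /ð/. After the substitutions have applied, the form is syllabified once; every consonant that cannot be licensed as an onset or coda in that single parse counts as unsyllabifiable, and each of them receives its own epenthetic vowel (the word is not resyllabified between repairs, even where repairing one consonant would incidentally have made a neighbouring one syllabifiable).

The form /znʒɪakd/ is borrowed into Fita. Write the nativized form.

ðanʒɪakada

Substitution: /z/ → /ð/, giving /ðnʒɪakd/.
The consonants /ð/, /k/, /d/ cannot be parsed into a legal (C)(C)V syllable (no codas are permitted; onsets may contain at most 2 consonants).
Inserting the epenthetic vowel yields /ð/ → /ða/, /k/ → /ka/, /d/ → /da/.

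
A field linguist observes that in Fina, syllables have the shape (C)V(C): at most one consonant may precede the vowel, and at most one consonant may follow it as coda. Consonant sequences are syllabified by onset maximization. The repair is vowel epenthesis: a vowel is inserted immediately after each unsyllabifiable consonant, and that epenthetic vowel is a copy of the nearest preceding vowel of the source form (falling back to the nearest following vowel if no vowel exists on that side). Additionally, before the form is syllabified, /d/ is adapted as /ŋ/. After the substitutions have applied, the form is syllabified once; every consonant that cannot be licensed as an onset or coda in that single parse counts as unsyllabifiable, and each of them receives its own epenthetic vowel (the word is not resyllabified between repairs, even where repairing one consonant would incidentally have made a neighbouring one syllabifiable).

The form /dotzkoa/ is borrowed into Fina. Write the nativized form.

Substitution: /d/ → /ŋ/, giving /ŋotzkoa/.
Syllabifying with onset maximization leaves /z/ stranded (at most one coda consonant is licensed; onsets are limited to one consonant).
Epenthesis after each stranded consonant: /z/ → /zo/.

ŋotzokoa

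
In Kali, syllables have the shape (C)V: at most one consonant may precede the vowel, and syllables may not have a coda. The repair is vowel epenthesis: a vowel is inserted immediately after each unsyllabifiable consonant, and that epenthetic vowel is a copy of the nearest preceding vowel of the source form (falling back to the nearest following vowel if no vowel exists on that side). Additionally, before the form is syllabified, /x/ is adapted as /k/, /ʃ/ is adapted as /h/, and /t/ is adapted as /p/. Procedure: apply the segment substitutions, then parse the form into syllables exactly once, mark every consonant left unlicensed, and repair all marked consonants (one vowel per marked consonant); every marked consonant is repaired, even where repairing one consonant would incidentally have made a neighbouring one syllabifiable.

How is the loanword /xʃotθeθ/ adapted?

Substitution: /x/ → /k/, /ʃ/ → /h/, /t/ → /p/, giving /khopθeθ/.
Syllabifying with onset maximization leaves /k/, /p/, /θ/ stranded (no codas are permitted; onsets are limited to one consonant).
Epenthesis after each stranded consonant: /k/ → /ko/, /p/ → /po/, /θ/ → /θe/.

kohopoθeθe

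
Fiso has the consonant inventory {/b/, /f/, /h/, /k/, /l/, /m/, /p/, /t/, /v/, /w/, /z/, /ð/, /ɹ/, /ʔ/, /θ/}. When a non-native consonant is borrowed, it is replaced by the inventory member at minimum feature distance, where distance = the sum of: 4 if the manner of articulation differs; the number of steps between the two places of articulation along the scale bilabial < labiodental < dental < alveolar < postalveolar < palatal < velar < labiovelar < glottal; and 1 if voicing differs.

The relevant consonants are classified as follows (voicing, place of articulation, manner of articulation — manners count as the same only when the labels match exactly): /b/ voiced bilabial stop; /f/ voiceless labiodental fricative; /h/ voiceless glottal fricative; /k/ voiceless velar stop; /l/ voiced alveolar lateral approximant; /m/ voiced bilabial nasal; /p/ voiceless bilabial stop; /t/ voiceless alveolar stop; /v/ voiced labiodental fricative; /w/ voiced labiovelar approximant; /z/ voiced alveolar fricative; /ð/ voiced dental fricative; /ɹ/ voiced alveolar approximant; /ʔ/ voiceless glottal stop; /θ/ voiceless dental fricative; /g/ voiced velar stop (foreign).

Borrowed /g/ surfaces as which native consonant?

k

/k/ is closest: same manner (stop), place distance 0 (velar→velar), voicing differs (+1); total 1. Next closest is /ʔ/ at distance 3.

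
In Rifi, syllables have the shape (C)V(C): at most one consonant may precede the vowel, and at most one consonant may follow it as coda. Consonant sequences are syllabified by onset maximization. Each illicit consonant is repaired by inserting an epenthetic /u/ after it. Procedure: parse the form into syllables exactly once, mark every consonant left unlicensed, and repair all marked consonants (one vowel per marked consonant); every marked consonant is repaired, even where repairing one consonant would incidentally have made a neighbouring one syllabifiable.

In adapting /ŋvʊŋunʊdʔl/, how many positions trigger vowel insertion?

The unsyllabifiable consonants are /ŋ/, /ʔ/, /l/; each receives one epenthetic vowel.

3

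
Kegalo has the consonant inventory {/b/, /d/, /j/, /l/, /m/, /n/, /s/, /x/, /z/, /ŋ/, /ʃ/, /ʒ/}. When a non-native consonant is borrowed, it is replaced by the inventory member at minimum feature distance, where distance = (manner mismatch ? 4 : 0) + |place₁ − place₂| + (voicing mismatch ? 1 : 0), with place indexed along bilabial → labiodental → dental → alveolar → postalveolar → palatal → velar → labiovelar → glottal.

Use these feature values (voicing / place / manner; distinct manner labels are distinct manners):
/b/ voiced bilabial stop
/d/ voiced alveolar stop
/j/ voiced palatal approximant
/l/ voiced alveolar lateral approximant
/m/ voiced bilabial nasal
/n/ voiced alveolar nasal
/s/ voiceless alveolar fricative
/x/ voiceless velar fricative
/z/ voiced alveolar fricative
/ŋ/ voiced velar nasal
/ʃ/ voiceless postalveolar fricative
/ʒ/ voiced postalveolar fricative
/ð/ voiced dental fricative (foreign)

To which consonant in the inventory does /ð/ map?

z

/z/ is closest: same manner (fricative), place distance 1 (dental→alveolar), same voicing; total 1. Next closest is /s/ at distance 2.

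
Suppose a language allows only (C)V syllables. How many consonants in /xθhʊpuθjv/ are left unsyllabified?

The consonants /x/, /θ/, /θ/, /j/, /v/ cannot be parsed into a legal (C)V syllable (no codas are permitted; onsets are limited to one consonant).

5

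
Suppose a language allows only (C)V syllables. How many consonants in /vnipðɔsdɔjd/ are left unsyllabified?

5

Syllabifying with onset maximization leaves /v/, /p/, /s/, /j/, /d/ stranded (no codas are permitted; onsets are limited to one consonant).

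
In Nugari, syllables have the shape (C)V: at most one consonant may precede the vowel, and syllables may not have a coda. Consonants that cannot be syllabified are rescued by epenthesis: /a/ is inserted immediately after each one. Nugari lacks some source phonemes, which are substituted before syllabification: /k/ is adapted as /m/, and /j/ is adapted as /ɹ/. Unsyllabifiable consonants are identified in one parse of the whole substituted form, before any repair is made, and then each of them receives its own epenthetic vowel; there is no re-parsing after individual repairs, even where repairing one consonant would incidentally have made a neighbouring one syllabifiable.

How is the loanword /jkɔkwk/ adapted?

Substitution: /j/ → /ɹ/, /k/ → /m/, giving /ɹmɔmwm/.
Syllabifying with onset maximization leaves /ɹ/, /m/, /w/, /m/ stranded (no codas are permitted; onsets are limited to one consonant).
Each unlicensed consonant becomes the onset of a new syllable: /ɹ/ → /ɹa/, /m/ → /ma/, /w/ → /wa/, /m/ → /ma/.

ɹamɔmawama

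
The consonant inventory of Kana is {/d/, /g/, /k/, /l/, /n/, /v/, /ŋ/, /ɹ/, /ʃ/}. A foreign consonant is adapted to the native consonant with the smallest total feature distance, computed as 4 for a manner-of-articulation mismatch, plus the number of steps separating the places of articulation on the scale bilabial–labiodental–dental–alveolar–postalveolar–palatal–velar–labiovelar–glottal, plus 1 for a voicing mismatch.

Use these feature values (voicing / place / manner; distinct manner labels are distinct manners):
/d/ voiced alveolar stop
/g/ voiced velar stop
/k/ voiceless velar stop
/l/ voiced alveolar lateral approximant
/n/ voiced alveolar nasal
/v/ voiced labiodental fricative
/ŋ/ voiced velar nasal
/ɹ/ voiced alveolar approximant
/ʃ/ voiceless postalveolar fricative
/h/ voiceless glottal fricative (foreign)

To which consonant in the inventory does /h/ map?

/ʃ/ is closest: same manner (fricative), place distance 4 (glottal→postalveolar), same voicing; total 4. Next closest is /k/ at distance 6.

ʃ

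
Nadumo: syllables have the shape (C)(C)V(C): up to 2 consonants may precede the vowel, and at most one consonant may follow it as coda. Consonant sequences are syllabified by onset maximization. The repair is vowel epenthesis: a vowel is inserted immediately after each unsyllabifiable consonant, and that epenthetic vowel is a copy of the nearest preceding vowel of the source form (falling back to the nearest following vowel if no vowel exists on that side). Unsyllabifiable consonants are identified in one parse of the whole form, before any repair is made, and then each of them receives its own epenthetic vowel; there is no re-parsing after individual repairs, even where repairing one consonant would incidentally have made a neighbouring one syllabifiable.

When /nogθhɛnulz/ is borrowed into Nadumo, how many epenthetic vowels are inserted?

The unsyllabifiable consonants are /z/; each receives one epenthetic vowel.

1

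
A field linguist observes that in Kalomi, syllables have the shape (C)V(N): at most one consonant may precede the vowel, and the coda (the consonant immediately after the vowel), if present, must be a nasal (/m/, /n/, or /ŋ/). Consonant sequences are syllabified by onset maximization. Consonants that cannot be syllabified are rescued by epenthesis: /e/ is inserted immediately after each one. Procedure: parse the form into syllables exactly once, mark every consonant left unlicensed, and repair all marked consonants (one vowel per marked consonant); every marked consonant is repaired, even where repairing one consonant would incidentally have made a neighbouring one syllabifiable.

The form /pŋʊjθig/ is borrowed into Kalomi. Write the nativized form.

peŋʊjeθige

Under (C)V(N), the unsyllabifiable consonants are /p/, /j/, /g/ (only a nasal (/m/, /n/, or /ŋ/) is licensed in coda position; onsets are limited to one consonant).
Each unlicensed consonant becomes the onset of a new syllable: /p/ → /pe/, /j/ → /je/, /g/ → /ge/.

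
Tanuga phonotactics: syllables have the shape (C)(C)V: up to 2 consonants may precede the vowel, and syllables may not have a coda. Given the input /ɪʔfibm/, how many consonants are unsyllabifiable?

Syllabifying with onset maximization leaves /b/, /m/ stranded (no codas are permitted; onsets may contain at most 2 consonants).

2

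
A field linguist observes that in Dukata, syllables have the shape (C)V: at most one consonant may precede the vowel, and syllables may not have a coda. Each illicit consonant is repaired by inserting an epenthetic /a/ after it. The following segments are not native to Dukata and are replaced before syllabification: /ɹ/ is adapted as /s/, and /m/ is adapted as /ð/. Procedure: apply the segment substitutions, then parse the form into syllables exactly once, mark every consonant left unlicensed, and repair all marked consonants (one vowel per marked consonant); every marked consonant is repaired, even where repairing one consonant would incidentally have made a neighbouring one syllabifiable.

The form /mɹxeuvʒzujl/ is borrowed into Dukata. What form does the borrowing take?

ðasaxeuvaʒazujala

Substitution: /m/ → /ð/, /ɹ/ → /s/, giving /ðsxeuvʒzujl/.
Syllabifying with onset maximization leaves /ð/, /s/, /v/, /ʒ/, /j/, /l/ stranded (no codas are permitted; onsets are limited to one consonant).
Each unlicensed consonant becomes the onset of a new syllable: /ð/ → /ða/, /s/ → /sa/, /v/ → /va/, /ʒ/ → /ʒa/, /j/ → /ja/, /l/ → /la/.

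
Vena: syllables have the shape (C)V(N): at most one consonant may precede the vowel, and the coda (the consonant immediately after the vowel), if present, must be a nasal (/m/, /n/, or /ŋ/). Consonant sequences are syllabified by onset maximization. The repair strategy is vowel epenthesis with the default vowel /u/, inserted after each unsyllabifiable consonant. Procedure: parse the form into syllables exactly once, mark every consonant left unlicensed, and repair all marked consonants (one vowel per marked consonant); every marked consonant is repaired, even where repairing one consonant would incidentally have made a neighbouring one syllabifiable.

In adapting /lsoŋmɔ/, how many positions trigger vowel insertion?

1

The unsyllabifiable consonants are /l/; each receives one epenthetic vowel.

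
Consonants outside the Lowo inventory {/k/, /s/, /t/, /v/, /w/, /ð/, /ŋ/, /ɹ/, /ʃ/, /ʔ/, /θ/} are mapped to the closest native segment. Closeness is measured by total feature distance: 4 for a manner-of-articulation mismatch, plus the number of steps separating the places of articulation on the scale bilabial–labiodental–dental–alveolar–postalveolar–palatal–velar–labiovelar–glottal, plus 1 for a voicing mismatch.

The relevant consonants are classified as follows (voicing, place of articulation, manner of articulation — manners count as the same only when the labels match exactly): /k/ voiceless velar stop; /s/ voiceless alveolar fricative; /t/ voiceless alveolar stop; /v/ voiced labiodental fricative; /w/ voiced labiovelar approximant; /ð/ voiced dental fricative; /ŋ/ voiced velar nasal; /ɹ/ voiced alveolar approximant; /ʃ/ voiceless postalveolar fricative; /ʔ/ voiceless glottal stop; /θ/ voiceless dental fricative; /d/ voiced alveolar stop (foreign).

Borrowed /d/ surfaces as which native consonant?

t

/t/ is closest: same manner (stop), place distance 0 (alveolar→alveolar), voicing differs (+1); total 1. Next closest is /k/ at distance 4.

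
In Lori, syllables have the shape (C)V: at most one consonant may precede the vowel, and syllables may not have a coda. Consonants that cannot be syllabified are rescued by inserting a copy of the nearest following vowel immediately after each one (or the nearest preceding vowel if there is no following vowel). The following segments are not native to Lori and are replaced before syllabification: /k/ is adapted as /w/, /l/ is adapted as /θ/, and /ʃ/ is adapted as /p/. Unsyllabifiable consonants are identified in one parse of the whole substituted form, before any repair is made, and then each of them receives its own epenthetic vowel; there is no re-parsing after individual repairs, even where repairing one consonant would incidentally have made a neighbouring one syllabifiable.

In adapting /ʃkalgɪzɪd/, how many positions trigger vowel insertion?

3

After substitution the input is /pwaθgɪzɪd/.
The unsyllabifiable consonants are /p/, /θ/, /d/; each receives one epenthetic vowel.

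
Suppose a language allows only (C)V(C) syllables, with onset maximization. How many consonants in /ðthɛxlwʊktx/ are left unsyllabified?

5

Syllabifying with onset maximization leaves /ð/, /t/, /l/, /t/, /x/ stranded (at most one coda consonant is licensed; onsets are limited to one consonant).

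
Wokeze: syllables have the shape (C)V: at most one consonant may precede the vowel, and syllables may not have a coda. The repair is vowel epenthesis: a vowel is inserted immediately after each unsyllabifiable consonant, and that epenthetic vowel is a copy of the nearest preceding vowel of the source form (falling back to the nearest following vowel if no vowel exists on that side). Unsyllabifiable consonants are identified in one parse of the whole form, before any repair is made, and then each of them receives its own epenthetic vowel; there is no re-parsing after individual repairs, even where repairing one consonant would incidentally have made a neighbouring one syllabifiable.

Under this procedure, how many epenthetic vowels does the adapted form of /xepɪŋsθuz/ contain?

The unsyllabifiable consonants are /ŋ/, /s/, /z/; each receives one epenthetic vowel.

3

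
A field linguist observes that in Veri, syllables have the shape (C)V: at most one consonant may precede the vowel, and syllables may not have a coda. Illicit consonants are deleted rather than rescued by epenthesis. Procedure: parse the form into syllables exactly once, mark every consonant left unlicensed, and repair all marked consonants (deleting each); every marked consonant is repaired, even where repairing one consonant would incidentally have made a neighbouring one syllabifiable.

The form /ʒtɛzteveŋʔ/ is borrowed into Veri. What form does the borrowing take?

tɛteve

The consonants /ʒ/, /z/, /ŋ/, /ʔ/ cannot be parsed into a legal (C)V syllable (no codas are permitted; onsets are limited to one consonant).
Deletion applies to /ʒ/, /z/, /ŋ/, /ʔ/.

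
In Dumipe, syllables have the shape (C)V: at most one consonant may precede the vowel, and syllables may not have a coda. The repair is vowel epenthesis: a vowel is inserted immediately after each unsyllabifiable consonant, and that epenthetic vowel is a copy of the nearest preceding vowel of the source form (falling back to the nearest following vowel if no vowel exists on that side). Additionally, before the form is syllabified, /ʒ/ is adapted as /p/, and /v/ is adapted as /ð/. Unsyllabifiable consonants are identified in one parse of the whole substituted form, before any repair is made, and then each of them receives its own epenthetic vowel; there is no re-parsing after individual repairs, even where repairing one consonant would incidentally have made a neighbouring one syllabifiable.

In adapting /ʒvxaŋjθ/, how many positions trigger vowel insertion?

5

After substitution the input is /pðxaŋjθ/.
The unsyllabifiable consonants are /p/, /ð/, /ŋ/, /j/, /θ/; each receives one epenthetic vowel.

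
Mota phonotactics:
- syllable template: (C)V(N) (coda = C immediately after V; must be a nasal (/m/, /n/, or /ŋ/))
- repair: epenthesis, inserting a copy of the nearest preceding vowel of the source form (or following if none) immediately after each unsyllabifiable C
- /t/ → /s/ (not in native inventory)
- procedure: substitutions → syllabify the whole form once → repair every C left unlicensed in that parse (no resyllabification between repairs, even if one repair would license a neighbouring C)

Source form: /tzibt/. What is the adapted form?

Substitution: /t/ → /s/, giving /szibs/.
Under (C)V(N), the unsyllabifiable consonants are /s/, /b/, /s/ (only a nasal (/m/, /n/, or /ŋ/) is licensed in coda position; onsets are limited to one consonant).
Each unlicensed consonant becomes the onset of a new syllable: /s/ → /si/, /b/ → /bi/, /s/ → /si/.

sizibisi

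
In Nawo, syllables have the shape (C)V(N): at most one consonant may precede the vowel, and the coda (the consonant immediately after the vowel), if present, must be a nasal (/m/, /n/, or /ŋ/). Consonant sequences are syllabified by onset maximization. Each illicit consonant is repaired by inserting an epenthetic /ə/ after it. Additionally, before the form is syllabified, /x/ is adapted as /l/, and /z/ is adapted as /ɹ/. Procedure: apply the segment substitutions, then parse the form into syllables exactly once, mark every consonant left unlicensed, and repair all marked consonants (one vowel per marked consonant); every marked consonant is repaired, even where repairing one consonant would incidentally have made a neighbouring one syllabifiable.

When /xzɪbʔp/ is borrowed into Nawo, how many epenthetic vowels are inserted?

4

After substitution the input is /lɹɪbʔp/.
The unsyllabifiable consonants are /l/, /b/, /ʔ/, /p/; each receives one epenthetic vowel.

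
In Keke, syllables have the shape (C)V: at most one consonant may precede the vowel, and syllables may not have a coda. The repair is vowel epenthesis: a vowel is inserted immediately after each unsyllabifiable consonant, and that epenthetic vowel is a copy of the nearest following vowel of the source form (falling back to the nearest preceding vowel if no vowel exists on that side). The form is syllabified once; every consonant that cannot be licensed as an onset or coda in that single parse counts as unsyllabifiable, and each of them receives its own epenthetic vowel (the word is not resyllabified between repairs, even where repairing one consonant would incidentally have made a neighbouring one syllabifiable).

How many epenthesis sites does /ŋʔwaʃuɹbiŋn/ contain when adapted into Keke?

The unsyllabifiable consonants are /ŋ/, /ʔ/, /ɹ/, /ŋ/, /n/; each receives one epenthetic vowel.

5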